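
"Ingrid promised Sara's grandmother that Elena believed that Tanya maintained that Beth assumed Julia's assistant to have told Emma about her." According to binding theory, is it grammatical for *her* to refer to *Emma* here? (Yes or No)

No

*Emma* is an R-expression; Principle C requires it to be free (not bound by any c-commanding expression).
— her: second object of the clause headed by 'told'; the R-expression locally c-commands the pronoun — coreference blocked (Principle B on the pronoun).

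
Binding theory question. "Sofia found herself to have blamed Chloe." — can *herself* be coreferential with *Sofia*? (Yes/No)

Yes

*herself* is a reflexive; Principle A requires it to be bound within its binding domain — the matrix clause.
— Sofia: subject of the matrix clause; c-commands the reflexive within its binding domain — allowed (Principle A).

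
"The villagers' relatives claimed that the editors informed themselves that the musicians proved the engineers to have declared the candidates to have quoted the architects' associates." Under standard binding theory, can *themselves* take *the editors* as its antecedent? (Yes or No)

*themselves* is a reflexive; Principle A requires it to be bound within its binding domain — the clause headed by 'informed'.
— the editors: subject of the clause headed by 'informed'; c-commands the reflexive within its binding domain — allowed (Principle A).

Yes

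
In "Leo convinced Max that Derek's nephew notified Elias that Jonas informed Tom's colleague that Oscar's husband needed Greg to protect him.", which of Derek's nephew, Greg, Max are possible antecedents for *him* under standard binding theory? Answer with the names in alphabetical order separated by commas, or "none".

Derek's nephew, Max

*him* is a pronoun; Principle B requires it to be free in its binding domain — the clause headed by 'protect'.
— Derek's nephew: subject of the clause headed by 'notified'; c-commands the pronoun but lies outside its binding domain — allowed.
— Greg: subject of the clause headed by 'protect'; c-commands the pronoun within its binding domain — blocked (Principle B).
— Max: object of the matrix clause; c-commands the pronoun but lies outside its binding domain — allowed.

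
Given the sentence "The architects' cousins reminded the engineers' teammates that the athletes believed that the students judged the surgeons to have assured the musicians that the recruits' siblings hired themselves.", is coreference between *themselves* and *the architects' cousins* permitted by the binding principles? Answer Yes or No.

No

*themselves* is a reflexive; Principle A requires it to be bound within its binding domain — the clause headed by 'hired'.
— the architects' cousins: subject of the matrix clause; c-commands the reflexive but lies outside its binding domain — cannot bind it (Principle A).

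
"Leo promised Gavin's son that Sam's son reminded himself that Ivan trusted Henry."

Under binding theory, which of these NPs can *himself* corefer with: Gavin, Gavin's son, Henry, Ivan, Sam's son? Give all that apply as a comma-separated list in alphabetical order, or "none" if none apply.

Sam's son

*himself* is a reflexive; Principle A requires it to be bound within its binding domain — the clause headed by 'reminded'.
— Gavin: possessor inside the object DP of the matrix clause; does not c-command the reflexive — cannot bind it (Principle A).
— Gavin's son: object of the matrix clause; c-commands the reflexive but lies outside its binding domain — cannot bind it (Principle A).
— Henry: object of the clause headed by 'trusted'; does not c-command the reflexive — cannot bind it (Principle A).
— Ivan: subject of the clause headed by 'trusted'; does not c-command the reflexive — cannot bind it (Principle A).
— Sam's son: subject of the clause headed by 'reminded'; c-commands the reflexive within its binding domain — allowed (Principle A).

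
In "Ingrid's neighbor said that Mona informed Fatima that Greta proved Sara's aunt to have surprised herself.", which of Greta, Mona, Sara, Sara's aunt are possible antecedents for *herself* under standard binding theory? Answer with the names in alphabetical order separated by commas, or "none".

*herself* is a reflexive; Principle A requires it to be bound within its binding domain — the clause headed by 'surprised'.
— Greta: subject of the clause headed by 'proved'; c-commands the reflexive but lies outside its binding domain — cannot bind it (Principle A).
— Mona: subject of the clause headed by 'informed'; c-commands the reflexive but lies outside its binding domain — cannot bind it (Principle A).
— Sara: possessor inside the subject DP of the clause headed by 'surprised'; does not c-command the reflexive — cannot bind it (Principle A).
— Sara's aunt: subject of the clause headed by 'surprised'; c-commands the reflexive within its binding domain — allowed (Principle A).

Sara's aunt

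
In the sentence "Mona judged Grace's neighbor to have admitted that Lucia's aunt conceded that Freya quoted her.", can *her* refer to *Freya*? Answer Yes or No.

*her* is a pronoun; Principle B requires it to be free in its binding domain — the clause headed by 'quoted'.
— Freya: subject of the clause headed by 'quoted'; c-commands the pronoun within its binding domain — blocked (Principle B).

No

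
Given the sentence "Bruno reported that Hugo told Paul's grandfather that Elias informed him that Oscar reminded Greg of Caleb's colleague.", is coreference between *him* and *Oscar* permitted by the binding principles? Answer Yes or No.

No

*him* is a pronoun; Principle B requires it to be free in its binding domain — the clause headed by 'informed'.
— Oscar: subject of the clause headed by 'reminded'; is c-commanded by the pronoun; coreference would bind this R-expression — blocked (Principle C).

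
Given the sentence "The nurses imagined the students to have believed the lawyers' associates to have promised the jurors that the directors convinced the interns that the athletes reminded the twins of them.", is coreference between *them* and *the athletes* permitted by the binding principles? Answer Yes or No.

*them* is a pronoun; Principle B requires it to be free in its binding domain — the clause headed by 'reminded'.
— the athletes: subject of the clause headed by 'reminded'; c-commands the pronoun within its binding domain — blocked (Principle B).

No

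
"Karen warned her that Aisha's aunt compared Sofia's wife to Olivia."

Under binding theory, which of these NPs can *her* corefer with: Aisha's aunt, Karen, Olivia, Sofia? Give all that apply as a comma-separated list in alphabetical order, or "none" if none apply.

*her* is a pronoun; Principle B requires it to be free in its binding domain — the matrix clause.
— Aisha's aunt: subject of the clause headed by 'compared'; is c-commanded by the pronoun; coreference would bind this R-expression — blocked (Principle C).
— Karen: subject of the matrix clause; c-commands the pronoun within its binding domain — blocked (Principle B).
— Olivia: second object of the clause headed by 'compared'; is c-commanded by the pronoun; coreference would bind this R-expression — blocked (Principle C).
— Sofia: possessor inside the object DP of the clause headed by 'compared'; is c-commanded by the pronoun; coreference would bind this R-expression — blocked (Principle C).

none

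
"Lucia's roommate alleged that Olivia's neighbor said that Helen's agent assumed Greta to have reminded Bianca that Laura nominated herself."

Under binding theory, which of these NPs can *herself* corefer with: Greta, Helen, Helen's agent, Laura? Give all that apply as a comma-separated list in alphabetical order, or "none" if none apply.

*herself* is a reflexive; Principle A requires it to be bound within its binding domain — the clause headed by 'nominated'.
— Greta: subject of the clause headed by 'reminded'; c-commands the reflexive but lies outside its binding domain — cannot bind it (Principle A).
— Helen: possessor inside the subject DP of the clause headed by 'assumed'; does not c-command the reflexive — cannot bind it (Principle A).
— Helen's agent: subject of the clause headed by 'assumed'; c-commands the reflexive but lies outside its binding domain — cannot bind it (Principle A).
— Laura: subject of the clause headed by 'nominated'; c-commands the reflexive within its binding domain — allowed (Principle A).

Laura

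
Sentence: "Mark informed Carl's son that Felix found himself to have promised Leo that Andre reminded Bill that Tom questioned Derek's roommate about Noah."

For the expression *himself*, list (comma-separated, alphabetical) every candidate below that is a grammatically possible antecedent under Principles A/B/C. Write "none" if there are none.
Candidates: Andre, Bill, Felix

*himself* is a reflexive; Principle A requires it to be bound within its binding domain — the clause headed by 'found'.
— Andre: subject of the clause headed by 'reminded'; does not c-command the reflexive — cannot bind it (Principle A).
— Bill: object of the clause headed by 'reminded'; does not c-command the reflexive — cannot bind it (Principle A).
— Felix: subject of the clause headed by 'found'; c-commands the reflexive within its binding domain — allowed (Principle A).

Felix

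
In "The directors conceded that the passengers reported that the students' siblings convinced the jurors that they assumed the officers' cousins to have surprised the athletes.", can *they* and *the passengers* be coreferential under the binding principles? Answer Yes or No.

*the passengers* is an R-expression; Principle C requires it to be free (not bound by any c-commanding expression).
— they: subject of the clause headed by 'assumed'; the pronoun does not c-command the R-expression — coreference allowed.

Yes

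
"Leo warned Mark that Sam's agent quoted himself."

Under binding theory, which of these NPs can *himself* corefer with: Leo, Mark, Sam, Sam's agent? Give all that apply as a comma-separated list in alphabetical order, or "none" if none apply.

Sam's agent

*himself* is a reflexive; Principle A requires it to be bound within its binding domain — the clause headed by 'quoted'.
— Leo: subject of the matrix clause; c-commands the reflexive but lies outside its binding domain — cannot bind it (Principle A).
— Mark: object of the matrix clause; c-commands the reflexive but lies outside its binding domain — cannot bind it (Principle A).
— Sam: possessor inside the subject DP of the clause headed by 'quoted'; does not c-command the reflexive — cannot bind it (Principle A).
— Sam's agent: subject of the clause headed by 'quoted'; c-commands the reflexive within its binding domain — allowed (Principle A).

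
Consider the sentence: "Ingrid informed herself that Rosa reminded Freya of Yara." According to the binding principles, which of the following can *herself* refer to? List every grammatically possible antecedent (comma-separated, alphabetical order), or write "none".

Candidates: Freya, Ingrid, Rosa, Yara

Ingrid

*herself* is a reflexive; Principle A requires it to be bound within its binding domain — the matrix clause.
— Freya: object of the clause headed by 'reminded'; does not c-command the reflexive — cannot bind it (Principle A).
— Ingrid: subject of the matrix clause; c-commands the reflexive within its binding domain — allowed (Principle A).
— Rosa: subject of the clause headed by 'reminded'; does not c-command the reflexive — cannot bind it (Principle A).
— Yara: second object of the clause headed by 'reminded'; does not c-command the reflexive — cannot bind it (Principle A).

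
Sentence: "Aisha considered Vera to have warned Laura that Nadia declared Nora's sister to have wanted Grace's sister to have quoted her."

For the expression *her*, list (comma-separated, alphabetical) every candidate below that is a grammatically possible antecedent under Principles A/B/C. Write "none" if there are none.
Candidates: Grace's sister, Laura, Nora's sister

*her* is a pronoun; Principle B requires it to be free in its binding domain — the clause headed by 'quoted'.
— Grace's sister: subject of the clause headed by 'quoted'; c-commands the pronoun within its binding domain — blocked (Principle B).
— Laura: object of the clause headed by 'warned'; c-commands the pronoun but lies outside its binding domain — allowed.
— Nora's sister: subject of the clause headed by 'wanted'; c-commands the pronoun but lies outside its binding domain — allowed.

Laura, Nora's sister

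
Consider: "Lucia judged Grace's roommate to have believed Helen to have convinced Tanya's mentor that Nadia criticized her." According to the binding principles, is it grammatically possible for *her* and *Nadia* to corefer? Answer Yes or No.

No

*her* is a pronoun; Principle B requires it to be free in its binding domain — the clause headed by 'criticized'.
— Nadia: subject of the clause headed by 'criticized'; c-commands the pronoun within its binding domain — blocked (Principle B).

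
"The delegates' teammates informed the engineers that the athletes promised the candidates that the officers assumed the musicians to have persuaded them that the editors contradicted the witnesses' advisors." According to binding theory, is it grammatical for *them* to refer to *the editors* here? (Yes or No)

*the editors* is an R-expression; Principle C requires it to be free (not bound by any c-commanding expression).
— them: object of the clause headed by 'persuaded'; the pronoun c-commands the R-expression — coreference blocked (Principle C).

No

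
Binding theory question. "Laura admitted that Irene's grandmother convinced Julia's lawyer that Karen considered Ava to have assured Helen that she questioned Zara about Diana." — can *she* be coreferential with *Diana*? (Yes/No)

*she* is a pronoun; Principle B requires it to be free in its binding domain — the clause headed by 'questioned'.
— Diana: second object of the clause headed by 'questioned'; is c-commanded by the pronoun; coreference would bind this R-expression — blocked (Principle C).

No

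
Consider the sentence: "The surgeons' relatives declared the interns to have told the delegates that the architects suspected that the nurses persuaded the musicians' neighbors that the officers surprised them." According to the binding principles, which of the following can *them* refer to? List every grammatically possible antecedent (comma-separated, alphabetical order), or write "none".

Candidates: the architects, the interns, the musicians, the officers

*them* is a pronoun; Principle B requires it to be free in its binding domain — the clause headed by 'surprised'.
— the architects: subject of the clause headed by 'suspected'; c-commands the pronoun but lies outside its binding domain — allowed.
— the interns: subject of the clause headed by 'told'; c-commands the pronoun but lies outside its binding domain — allowed.
— the musicians: possessor inside the object DP of the clause headed by 'persuaded'; does not c-command the pronoun — Principle B does not apply; allowed.
— the officers: subject of the clause headed by 'surprised'; c-commands the pronoun within its binding domain — blocked (Principle B).

the architects, the interns, the musicians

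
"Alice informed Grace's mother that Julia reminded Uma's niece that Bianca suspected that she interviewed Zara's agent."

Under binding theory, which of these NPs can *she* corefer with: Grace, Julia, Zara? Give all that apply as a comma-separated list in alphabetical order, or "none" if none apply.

*she* is a pronoun; Principle B requires it to be free in its binding domain — the clause headed by 'interviewed'.
— Grace: possessor inside the object DP of the matrix clause; does not c-command the pronoun — Principle B does not apply; allowed.
— Julia: subject of the clause headed by 'reminded'; c-commands the pronoun but lies outside its binding domain — allowed.
— Zara: possessor inside the object DP of the clause headed by 'interviewed'; is c-commanded by the pronoun; coreference would bind this R-expression — blocked (Principle C).

Grace, Julia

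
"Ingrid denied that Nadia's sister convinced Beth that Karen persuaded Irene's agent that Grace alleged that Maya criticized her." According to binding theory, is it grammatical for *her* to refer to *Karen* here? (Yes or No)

*Karen* is an R-expression; Principle C requires it to be free (not bound by any c-commanding expression).
— her: object of the clause headed by 'criticized'; the pronoun does not c-command the R-expression — coreference allowed.

Yes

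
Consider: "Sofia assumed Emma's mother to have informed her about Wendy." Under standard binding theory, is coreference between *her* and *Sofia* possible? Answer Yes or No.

Yes

*Sofia* is an R-expression; Principle C requires it to be free (not bound by any c-commanding expression).
— her: object of the clause headed by 'informed'; the pronoun does not c-command the R-expression — coreference allowed.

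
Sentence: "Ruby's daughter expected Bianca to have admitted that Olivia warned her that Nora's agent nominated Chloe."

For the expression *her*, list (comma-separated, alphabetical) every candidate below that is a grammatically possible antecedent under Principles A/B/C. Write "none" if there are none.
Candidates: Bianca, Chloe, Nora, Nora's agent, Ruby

Bianca, Ruby

*her* is a pronoun; Principle B requires it to be free in its binding domain — the clause headed by 'warned'.
— Bianca: subject of the clause headed by 'admitted'; c-commands the pronoun but lies outside its binding domain — allowed.
— Chloe: object of the clause headed by 'nominated'; is c-commanded by the pronoun; coreference would bind this R-expression — blocked (Principle C).
— Nora: possessor inside the subject DP of the clause headed by 'nominated'; is c-commanded by the pronoun; coreference would bind this R-expression — blocked (Principle C).
— Nora's agent: subject of the clause headed by 'nominated'; is c-commanded by the pronoun; coreference would bind this R-expression — blocked (Principle C).
— Ruby: possessor inside the subject DP of the matrix clause; does not c-command the pronoun — Principle B does not apply; allowed.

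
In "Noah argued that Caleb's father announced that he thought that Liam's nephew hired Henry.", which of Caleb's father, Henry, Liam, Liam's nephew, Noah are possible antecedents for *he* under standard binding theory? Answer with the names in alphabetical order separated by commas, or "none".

Caleb's father, Noah

*he* is a pronoun; Principle B requires it to be free in its binding domain — the clause headed by 'thought'.
— Caleb's father: subject of the clause headed by 'announced'; c-commands the pronoun but lies outside its binding domain — allowed.
— Henry: object of the clause headed by 'hired'; is c-commanded by the pronoun; coreference would bind this R-expression — blocked (Principle C).
— Liam: possessor inside the subject DP of the clause headed by 'hired'; is c-commanded by the pronoun; coreference would bind this R-expression — blocked (Principle C).
— Liam's nephew: subject of the clause headed by 'hired'; is c-commanded by the pronoun; coreference would bind this R-expression — blocked (Principle C).
— Noah: subject of the matrix clause; c-commands the pronoun but lies outside its binding domain — allowed.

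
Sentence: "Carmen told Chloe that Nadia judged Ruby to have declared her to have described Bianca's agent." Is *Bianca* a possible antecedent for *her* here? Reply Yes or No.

No

*her* is a pronoun; Principle B requires it to be free in its binding domain — the clause headed by 'declared'.
— Bianca: possessor inside the object DP of the clause headed by 'described'; is c-commanded by the pronoun; coreference would bind this R-expression — blocked (Principle C).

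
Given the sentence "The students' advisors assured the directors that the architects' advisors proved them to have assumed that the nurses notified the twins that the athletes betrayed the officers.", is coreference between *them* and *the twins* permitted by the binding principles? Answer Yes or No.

*them* is a pronoun; Principle B requires it to be free in its binding domain — the clause headed by 'proved'.
— the twins: object of the clause headed by 'notified'; is c-commanded by the pronoun; coreference would bind this R-expression — blocked (Principle C).

No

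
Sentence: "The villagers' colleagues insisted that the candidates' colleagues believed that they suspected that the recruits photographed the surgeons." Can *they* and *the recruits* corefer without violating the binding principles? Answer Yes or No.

No

*the recruits* is an R-expression; Principle C requires it to be free (not bound by any c-commanding expression).
— they: subject of the clause headed by 'suspected'; the pronoun c-commands the R-expression — coreference blocked (Principle C).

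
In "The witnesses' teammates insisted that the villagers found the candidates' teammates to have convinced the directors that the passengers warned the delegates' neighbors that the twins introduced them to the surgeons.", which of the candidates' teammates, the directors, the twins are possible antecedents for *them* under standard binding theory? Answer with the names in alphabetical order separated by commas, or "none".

*them* is a pronoun; Principle B requires it to be free in its binding domain — the clause headed by 'introduced'.
— the candidates' teammates: subject of the clause headed by 'convinced'; c-commands the pronoun but lies outside its binding domain — allowed.
— the directors: object of the clause headed by 'convinced'; c-commands the pronoun but lies outside its binding domain — allowed.
— the twins: subject of the clause headed by 'introduced'; c-commands the pronoun within its binding domain — blocked (Principle B).

the candidates' teammates, the directors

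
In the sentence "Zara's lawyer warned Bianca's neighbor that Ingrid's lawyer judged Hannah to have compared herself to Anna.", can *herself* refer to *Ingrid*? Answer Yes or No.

*herself* is a reflexive; Principle A requires it to be bound within its binding domain — the clause headed by 'compared'.
— Ingrid: possessor inside the subject DP of the clause headed by 'judged'; does not c-command the reflexive — cannot bind it (Principle A).

No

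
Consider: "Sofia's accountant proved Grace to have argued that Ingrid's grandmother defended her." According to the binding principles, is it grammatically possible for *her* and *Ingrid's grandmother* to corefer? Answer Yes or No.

*her* is a pronoun; Principle B requires it to be free in its binding domain — the clause headed by 'defended'.
— Ingrid's grandmother: subject of the clause headed by 'defended'; c-commands the pronoun within its binding domain — blocked (Principle B).

No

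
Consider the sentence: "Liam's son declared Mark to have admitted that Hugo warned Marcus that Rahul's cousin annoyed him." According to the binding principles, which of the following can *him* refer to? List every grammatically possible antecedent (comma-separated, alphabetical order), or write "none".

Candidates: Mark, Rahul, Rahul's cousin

*him* is a pronoun; Principle B requires it to be free in its binding domain — the clause headed by 'annoyed'.
— Mark: subject of the clause headed by 'admitted'; c-commands the pronoun but lies outside its binding domain — allowed.
— Rahul: possessor inside the subject DP of the clause headed by 'annoyed'; does not c-command the pronoun — Principle B does not apply; allowed.
— Rahul's cousin: subject of the clause headed by 'annoyed'; c-commands the pronoun within its binding domain — blocked (Principle B).

Mark, Rahul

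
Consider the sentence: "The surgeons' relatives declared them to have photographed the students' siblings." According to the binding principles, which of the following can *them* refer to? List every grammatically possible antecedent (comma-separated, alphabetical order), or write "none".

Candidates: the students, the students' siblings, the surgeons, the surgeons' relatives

*them* is a pronoun; Principle B requires it to be free in its binding domain — the matrix clause.
— the students: possessor inside the object DP of the clause headed by 'photographed'; is c-commanded by the pronoun; coreference would bind this R-expression — blocked (Principle C).
— the students' siblings: object of the clause headed by 'photographed'; is c-commanded by the pronoun; coreference would bind this R-expression — blocked (Principle C).
— the surgeons: possessor inside the subject DP of the matrix clause; does not c-command the pronoun — Principle B does not apply; allowed.
— the surgeons' relatives: subject of the matrix clause; c-commands the pronoun within its binding domain — blocked (Principle B).

the surgeons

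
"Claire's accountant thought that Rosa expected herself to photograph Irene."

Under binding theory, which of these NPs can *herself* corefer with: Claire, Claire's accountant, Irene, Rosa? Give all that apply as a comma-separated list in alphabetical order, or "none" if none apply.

*herself* is a reflexive; Principle A requires it to be bound within its binding domain — the clause headed by 'expected'.
— Claire: possessor inside the subject DP of the matrix clause; does not c-command the reflexive — cannot bind it (Principle A).
— Claire's accountant: subject of the matrix clause; c-commands the reflexive but lies outside its binding domain — cannot bind it (Principle A).
— Irene: object of the clause headed by 'photograph'; does not c-command the reflexive — cannot bind it (Principle A).
— Rosa: subject of the clause headed by 'expected'; c-commands the reflexive within its binding domain — allowed (Principle A).

Rosa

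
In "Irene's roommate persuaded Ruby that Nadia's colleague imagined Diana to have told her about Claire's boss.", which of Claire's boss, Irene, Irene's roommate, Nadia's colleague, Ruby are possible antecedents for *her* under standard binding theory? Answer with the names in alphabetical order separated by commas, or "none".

Irene, Irene's roommate, Nadia's colleague, Ruby

*her* is a pronoun; Principle B requires it to be free in its binding domain — the clause headed by 'told'.
— Claire's boss: second object of the clause headed by 'told'; is c-commanded by the pronoun; coreference would bind this R-expression — blocked (Principle C).
— Irene: possessor inside the subject DP of the matrix clause; does not c-command the pronoun — Principle B does not apply; allowed.
— Irene's roommate: subject of the matrix clause; c-commands the pronoun but lies outside its binding domain — allowed.
— Nadia's colleague: subject of the clause headed by 'imagined'; c-commands the pronoun but lies outside its binding domain — allowed.
— Ruby: object of the matrix clause; c-commands the pronoun but lies outside its binding domain — allowed.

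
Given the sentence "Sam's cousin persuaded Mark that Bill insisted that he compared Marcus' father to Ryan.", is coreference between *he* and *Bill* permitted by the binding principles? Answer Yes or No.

Yes

*he* is a pronoun; Principle B requires it to be free in its binding domain — the clause headed by 'compared'.
— Bill: subject of the clause headed by 'insisted'; c-commands the pronoun but lies outside its binding domain — allowed.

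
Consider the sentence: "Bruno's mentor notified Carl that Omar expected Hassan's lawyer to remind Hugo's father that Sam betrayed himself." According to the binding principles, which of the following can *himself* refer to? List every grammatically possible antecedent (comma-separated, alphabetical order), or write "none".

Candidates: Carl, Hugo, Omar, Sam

Sam

*himself* is a reflexive; Principle A requires it to be bound within its binding domain — the clause headed by 'betrayed'.
— Carl: object of the matrix clause; c-commands the reflexive but lies outside its binding domain — cannot bind it (Principle A).
— Hugo: possessor inside the object DP of the clause headed by 'remind'; does not c-command the reflexive — cannot bind it (Principle A).
— Omar: subject of the clause headed by 'expected'; c-commands the reflexive but lies outside its binding domain — cannot bind it (Principle A).
— Sam: subject of the clause headed by 'betrayed'; c-commands the reflexive within its binding domain — allowed (Principle A).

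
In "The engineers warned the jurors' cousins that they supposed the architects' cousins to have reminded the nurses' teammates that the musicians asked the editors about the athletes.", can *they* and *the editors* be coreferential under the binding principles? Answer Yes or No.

No

*the editors* is an R-expression; Principle C requires it to be free (not bound by any c-commanding expression).
— they: subject of the clause headed by 'supposed'; the pronoun c-commands the R-expression — coreference blocked (Principle C).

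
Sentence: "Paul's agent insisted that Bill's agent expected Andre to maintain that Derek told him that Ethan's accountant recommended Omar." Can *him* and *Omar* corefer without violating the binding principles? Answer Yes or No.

*Omar* is an R-expression; Principle C requires it to be free (not bound by any c-commanding expression).
— him: object of the clause headed by 'told'; the pronoun c-commands the R-expression — coreference blocked (Principle C).

No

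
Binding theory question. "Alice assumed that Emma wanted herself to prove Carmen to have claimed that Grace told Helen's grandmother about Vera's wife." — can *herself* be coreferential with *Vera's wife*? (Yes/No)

No

*herself* is a reflexive; Principle A requires it to be bound within its binding domain — the clause headed by 'wanted'.
— Vera's wife: second object of the clause headed by 'told'; does not c-command the reflexive — cannot bind it (Principle A).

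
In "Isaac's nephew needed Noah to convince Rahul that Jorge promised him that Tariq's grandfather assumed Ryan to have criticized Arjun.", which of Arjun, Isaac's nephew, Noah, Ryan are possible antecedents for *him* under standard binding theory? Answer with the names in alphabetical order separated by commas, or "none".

Isaac's nephew, Noah

*him* is a pronoun; Principle B requires it to be free in its binding domain — the clause headed by 'promised'.
— Arjun: object of the clause headed by 'criticized'; is c-commanded by the pronoun; coreference would bind this R-expression — blocked (Principle C).
— Isaac's nephew: subject of the matrix clause; c-commands the pronoun but lies outside its binding domain — allowed.
— Noah: subject of the clause headed by 'convince'; c-commands the pronoun but lies outside its binding domain — allowed.
— Ryan: subject of the clause headed by 'criticized'; is c-commanded by the pronoun; coreference would bind this R-expression — blocked (Principle C).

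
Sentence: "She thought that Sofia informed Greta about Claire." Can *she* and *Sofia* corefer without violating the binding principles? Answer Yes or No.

*Sofia* is an R-expression; Principle C requires it to be free (not bound by any c-commanding expression).
— she: subject of the matrix clause; the pronoun c-commands the R-expression — coreference blocked (Principle C).

No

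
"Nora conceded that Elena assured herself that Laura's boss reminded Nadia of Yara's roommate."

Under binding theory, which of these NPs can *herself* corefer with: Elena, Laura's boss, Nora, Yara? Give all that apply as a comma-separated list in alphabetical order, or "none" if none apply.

*herself* is a reflexive; Principle A requires it to be bound within its binding domain — the clause headed by 'assured'.
— Elena: subject of the clause headed by 'assured'; c-commands the reflexive within its binding domain — allowed (Principle A).
— Laura's boss: subject of the clause headed by 'reminded'; does not c-command the reflexive — cannot bind it (Principle A).
— Nora: subject of the matrix clause; c-commands the reflexive but lies outside its binding domain — cannot bind it (Principle A).
— Yara: possessor inside the second object DP of the clause headed by 'reminded'; does not c-command the reflexive — cannot bind it (Principle A).

Elena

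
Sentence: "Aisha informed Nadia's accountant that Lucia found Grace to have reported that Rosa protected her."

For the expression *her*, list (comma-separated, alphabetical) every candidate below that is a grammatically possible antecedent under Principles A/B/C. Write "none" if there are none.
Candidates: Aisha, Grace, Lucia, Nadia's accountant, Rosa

*her* is a pronoun; Principle B requires it to be free in its binding domain — the clause headed by 'protected'.
— Aisha: subject of the matrix clause; c-commands the pronoun but lies outside its binding domain — allowed.
— Grace: subject of the clause headed by 'reported'; c-commands the pronoun but lies outside its binding domain — allowed.
— Lucia: subject of the clause headed by 'found'; c-commands the pronoun but lies outside its binding domain — allowed.
— Nadia's accountant: object of the matrix clause; c-commands the pronoun but lies outside its binding domain — allowed.
— Rosa: subject of the clause headed by 'protected'; c-commands the pronoun within its binding domain — blocked (Principle B).

Aisha, Grace, Lucia, Nadia's accountant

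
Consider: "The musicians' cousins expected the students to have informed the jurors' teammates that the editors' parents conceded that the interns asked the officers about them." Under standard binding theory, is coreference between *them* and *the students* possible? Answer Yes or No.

Yes

*the students* is an R-expression; Principle C requires it to be free (not bound by any c-commanding expression).
— them: second object of the clause headed by 'asked'; the pronoun does not c-command the R-expression — coreference allowed.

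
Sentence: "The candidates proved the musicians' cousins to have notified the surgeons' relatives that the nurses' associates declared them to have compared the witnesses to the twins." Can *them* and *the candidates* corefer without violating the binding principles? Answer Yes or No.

*the candidates* is an R-expression; Principle C requires it to be free (not bound by any c-commanding expression).
— them: subject of the clause headed by 'compared'; the pronoun does not c-command the R-expression — coreference allowed.

Yes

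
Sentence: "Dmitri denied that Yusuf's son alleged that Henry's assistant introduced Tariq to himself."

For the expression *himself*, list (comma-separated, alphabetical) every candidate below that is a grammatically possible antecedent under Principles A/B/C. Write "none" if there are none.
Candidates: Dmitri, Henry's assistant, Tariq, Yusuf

*himself* is a reflexive; Principle A requires it to be bound within its binding domain — the clause headed by 'introduced'.
— Dmitri: subject of the matrix clause; c-commands the reflexive but lies outside its binding domain — cannot bind it (Principle A).
— Henry's assistant: subject of the clause headed by 'introduced'; c-commands the reflexive within its binding domain — allowed (Principle A).
— Tariq: object of the clause headed by 'introduced'; c-commands the reflexive within its binding domain — allowed (Principle A).
— Yusuf: possessor inside the subject DP of the clause headed by 'alleged'; does not c-command the reflexive — cannot bind it (Principle A).

Henry's assistant, Tariq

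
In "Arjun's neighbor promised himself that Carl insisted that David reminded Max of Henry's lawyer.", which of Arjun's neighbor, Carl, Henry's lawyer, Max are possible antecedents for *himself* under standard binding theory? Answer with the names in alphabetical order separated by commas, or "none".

*himself* is a reflexive; Principle A requires it to be bound within its binding domain — the matrix clause.
— Arjun's neighbor: subject of the matrix clause; c-commands the reflexive within its binding domain — allowed (Principle A).
— Carl: subject of the clause headed by 'insisted'; does not c-command the reflexive — cannot bind it (Principle A).
— Henry's lawyer: second object of the clause headed by 'reminded'; does not c-command the reflexive — cannot bind it (Principle A).
— Max: object of the clause headed by 'reminded'; does not c-command the reflexive — cannot bind it (Principle A).

Arjun's neighbor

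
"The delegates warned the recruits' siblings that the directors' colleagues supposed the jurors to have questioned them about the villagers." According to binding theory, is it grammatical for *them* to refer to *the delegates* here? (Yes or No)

Yes

*the delegates* is an R-expression; Principle C requires it to be free (not bound by any c-commanding expression).
— them: object of the clause headed by 'questioned'; the pronoun does not c-command the R-expression — coreference allowed.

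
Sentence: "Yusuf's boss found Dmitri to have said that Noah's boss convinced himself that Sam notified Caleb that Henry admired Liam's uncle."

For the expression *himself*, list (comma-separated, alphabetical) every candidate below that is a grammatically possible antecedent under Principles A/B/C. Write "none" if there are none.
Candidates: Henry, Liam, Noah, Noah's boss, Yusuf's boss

Noah's boss

*himself* is a reflexive; Principle A requires it to be bound within its binding domain — the clause headed by 'convinced'.
— Henry: subject of the clause headed by 'admired'; does not c-command the reflexive — cannot bind it (Principle A).
— Liam: possessor inside the object DP of the clause headed by 'admired'; does not c-command the reflexive — cannot bind it (Principle A).
— Noah: possessor inside the subject DP of the clause headed by 'convinced'; does not c-command the reflexive — cannot bind it (Principle A).
— Noah's boss: subject of the clause headed by 'convinced'; c-commands the reflexive within its binding domain — allowed (Principle A).
— Yusuf's boss: subject of the matrix clause; c-commands the reflexive but lies outside its binding domain — cannot bind it (Principle A).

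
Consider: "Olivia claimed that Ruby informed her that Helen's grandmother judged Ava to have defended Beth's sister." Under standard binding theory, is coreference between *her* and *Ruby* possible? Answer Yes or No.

No

*Ruby* is an R-expression; Principle C requires it to be free (not bound by any c-commanding expression).
— her: object of the clause headed by 'informed'; the R-expression locally c-commands the pronoun — coreference blocked (Principle B on the pronoun).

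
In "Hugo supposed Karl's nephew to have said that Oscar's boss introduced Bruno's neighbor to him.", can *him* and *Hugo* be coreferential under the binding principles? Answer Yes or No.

Yes

*Hugo* is an R-expression; Principle C requires it to be free (not bound by any c-commanding expression).
— him: second object of the clause headed by 'introduced'; the pronoun does not c-command the R-expression — coreference allowed.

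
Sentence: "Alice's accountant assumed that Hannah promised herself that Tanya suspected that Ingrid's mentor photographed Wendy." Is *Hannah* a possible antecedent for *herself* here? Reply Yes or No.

Yes

*herself* is a reflexive; Principle A requires it to be bound within its binding domain — the clause headed by 'promised'.
— Hannah: subject of the clause headed by 'promised'; c-commands the reflexive within its binding domain — allowed (Principle A).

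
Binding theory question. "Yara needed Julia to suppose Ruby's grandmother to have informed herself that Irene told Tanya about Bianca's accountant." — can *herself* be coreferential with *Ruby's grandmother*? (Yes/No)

Yes

*herself* is a reflexive; Principle A requires it to be bound within its binding domain — the clause headed by 'informed'.
— Ruby's grandmother: subject of the clause headed by 'informed'; c-commands the reflexive within its binding domain — allowed (Principle A).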